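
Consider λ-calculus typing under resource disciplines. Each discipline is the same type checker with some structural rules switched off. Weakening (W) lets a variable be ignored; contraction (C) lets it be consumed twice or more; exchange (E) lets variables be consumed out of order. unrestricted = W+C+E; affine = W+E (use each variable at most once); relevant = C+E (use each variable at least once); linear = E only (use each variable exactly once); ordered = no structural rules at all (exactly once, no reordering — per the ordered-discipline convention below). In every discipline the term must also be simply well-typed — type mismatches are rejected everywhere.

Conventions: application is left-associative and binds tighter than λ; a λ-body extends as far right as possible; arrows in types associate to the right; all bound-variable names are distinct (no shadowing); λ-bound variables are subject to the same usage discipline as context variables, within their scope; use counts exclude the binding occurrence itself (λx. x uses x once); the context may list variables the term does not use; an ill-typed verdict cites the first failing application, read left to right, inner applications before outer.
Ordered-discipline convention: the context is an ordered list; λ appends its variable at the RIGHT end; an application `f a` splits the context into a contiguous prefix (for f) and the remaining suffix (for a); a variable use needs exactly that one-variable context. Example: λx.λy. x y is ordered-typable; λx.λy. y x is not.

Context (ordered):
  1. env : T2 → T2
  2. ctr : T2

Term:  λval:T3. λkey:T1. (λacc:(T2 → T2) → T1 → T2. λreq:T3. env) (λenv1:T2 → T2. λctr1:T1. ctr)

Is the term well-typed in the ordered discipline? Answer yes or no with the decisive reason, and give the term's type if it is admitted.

no — unused: val, key, acc, req, env1, ctr1 — weakening required
variable uses: env ×1; ctr ×1; val [bound] ×0; key [bound] ×0; acc [bound] ×0; req [bound] ×0; env1 [bound] ×0; ctr1 [bound] ×0
use order (left to right): env, ctr
typing: well-typed at T3 → T1 → T3 → T2 → T2
across the five disciplines: ordered ✗; linear ✗; affine ✓; relevant ✗; unrestricted ✓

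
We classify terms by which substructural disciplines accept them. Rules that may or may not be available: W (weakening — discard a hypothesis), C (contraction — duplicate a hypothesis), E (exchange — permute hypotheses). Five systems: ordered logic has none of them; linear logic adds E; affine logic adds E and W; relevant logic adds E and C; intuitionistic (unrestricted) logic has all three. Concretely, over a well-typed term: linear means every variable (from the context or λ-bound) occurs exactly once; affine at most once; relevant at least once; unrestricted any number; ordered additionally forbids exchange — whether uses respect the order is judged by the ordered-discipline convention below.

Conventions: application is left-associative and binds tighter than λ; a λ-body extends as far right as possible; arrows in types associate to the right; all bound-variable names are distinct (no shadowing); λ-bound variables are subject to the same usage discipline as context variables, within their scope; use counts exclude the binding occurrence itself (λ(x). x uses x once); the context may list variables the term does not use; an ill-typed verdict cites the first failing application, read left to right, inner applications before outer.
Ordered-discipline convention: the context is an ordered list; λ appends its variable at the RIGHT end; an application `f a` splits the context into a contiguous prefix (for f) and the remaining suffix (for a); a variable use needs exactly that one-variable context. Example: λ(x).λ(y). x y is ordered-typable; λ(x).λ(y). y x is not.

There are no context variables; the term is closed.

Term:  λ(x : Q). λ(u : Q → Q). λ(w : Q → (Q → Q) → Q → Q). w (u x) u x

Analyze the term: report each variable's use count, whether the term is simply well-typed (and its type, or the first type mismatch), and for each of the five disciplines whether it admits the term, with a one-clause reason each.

variable uses: x [bound] ×2, u [bound] ×2, w [bound] ×1
left-to-right use order: w, u, x, u, x
typing: well-typed — term : Q → (Q → Q) → (Q → (Q → Q) → Q → Q) → Q
ordered ✗ (needs contraction — x ×2, u ×2)
linear ✗ (needs contraction — x ×2, u ×2)
affine ✗ (needs contraction — x ×2, u ×2)
relevant ✓ (at least one use each (x, u, w))
unrestricted ✓ (typability at Q → (Q → Q) → (Q → (Q → Q) → Q → Q) → Q is all that's needed)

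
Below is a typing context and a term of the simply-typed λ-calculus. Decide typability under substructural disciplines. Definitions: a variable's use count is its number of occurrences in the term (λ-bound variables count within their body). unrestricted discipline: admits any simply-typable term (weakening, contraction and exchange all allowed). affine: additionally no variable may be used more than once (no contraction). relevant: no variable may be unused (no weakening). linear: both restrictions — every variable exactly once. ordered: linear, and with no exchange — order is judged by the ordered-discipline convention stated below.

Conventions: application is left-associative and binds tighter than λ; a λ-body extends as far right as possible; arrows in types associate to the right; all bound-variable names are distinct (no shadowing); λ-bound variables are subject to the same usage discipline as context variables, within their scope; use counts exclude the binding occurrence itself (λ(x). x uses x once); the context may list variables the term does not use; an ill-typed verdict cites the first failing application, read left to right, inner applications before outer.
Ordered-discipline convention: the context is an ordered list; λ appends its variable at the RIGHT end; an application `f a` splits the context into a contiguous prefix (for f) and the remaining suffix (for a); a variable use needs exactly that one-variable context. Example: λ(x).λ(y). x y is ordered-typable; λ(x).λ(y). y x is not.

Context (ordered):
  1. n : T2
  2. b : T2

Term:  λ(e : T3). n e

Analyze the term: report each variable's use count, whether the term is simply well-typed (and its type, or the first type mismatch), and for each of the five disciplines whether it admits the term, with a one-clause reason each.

counts: n=1, b=0, e (λ-bound)=1
use order (left to right): n, e
typing: ill-typed: non-function type T2 applied to an argument
ordered: ✗, the type mismatch rejects it
linear: ✗, not simply typable
affine: ✗, fails simple typing
relevant: ✗, a type mismatch blocks all five
unrestricted: ✗, the type mismatch rejects it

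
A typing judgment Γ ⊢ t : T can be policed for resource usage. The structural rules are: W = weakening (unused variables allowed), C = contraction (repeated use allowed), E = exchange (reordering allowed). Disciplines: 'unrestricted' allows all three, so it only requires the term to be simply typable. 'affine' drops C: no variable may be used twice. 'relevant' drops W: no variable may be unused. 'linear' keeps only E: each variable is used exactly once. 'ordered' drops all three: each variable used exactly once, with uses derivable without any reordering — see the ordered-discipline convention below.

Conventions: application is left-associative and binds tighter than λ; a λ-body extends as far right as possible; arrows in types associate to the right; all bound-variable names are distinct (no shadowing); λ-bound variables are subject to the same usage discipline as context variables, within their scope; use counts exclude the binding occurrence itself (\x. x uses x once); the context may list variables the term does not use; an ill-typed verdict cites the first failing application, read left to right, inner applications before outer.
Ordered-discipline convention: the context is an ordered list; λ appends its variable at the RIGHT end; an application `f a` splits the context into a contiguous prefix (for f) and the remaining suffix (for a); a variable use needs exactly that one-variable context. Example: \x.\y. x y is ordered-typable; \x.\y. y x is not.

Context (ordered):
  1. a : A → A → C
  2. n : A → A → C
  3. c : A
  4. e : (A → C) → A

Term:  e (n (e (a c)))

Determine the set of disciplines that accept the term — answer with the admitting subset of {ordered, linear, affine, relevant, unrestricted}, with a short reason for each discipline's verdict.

admitted in: relevant, unrestricted
counts: a: 1×; n: 1×; c: 1×; e: 2×
order of uses: e, n, e, a, c
typing: well-typed — term : A
ordered ✗ (repeated use of e ×2)
linear ✗ (repeated use of e ×2)
affine ✗ (repeated use of e ×2)
relevant ✓ (every one of a, n, c, e appears)
unrestricted ✓ (simply typable at A; W, C, E all held)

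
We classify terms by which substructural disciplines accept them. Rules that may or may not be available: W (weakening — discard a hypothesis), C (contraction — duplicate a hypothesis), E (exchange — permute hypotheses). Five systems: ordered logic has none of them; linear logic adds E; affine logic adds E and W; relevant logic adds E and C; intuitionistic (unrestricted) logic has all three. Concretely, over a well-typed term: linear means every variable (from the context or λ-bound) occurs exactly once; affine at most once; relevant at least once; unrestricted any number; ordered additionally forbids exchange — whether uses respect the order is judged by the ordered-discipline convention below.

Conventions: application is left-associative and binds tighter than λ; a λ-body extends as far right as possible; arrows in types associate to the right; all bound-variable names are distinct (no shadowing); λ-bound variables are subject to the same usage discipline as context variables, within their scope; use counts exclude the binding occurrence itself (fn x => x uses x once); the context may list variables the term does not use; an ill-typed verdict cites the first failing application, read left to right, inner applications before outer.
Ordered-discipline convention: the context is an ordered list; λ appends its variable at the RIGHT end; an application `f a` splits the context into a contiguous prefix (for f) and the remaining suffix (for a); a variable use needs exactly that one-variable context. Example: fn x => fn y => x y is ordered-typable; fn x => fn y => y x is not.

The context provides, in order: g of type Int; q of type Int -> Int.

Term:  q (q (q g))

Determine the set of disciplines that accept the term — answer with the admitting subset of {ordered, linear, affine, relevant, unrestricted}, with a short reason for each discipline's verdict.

admitted in: relevant, unrestricted
variable uses: g ×1; q ×3
order of uses: q, q, q, g
typing: well-typed at Int
ordered: ✗ — needs contraction — q ×3
linear: ✗ — needs contraction — q ×3
affine: ✗ — needs contraction — q ×3
relevant: ✓ — none of g, q goes unused
unrestricted: ✓ — simply typable at Int; W, C, E all held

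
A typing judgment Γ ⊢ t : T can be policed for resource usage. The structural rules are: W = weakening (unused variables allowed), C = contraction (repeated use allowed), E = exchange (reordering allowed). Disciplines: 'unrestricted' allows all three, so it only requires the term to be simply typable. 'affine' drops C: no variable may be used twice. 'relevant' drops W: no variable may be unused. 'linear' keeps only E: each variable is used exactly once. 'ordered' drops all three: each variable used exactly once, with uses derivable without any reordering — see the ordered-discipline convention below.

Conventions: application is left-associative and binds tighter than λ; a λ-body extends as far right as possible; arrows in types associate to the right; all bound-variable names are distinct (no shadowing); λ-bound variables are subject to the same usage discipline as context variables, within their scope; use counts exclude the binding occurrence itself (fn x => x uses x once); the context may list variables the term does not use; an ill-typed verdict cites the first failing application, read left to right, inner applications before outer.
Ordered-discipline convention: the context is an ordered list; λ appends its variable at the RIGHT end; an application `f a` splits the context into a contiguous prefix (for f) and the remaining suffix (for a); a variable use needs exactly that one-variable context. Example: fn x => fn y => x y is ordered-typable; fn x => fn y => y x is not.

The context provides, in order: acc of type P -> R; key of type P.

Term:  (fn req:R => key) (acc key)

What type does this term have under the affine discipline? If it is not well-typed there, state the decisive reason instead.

not well-typed under affine — repeated use of key ×2
usage: acc: 1×; key: 2×; req (bound): 0×
uses in reading order: key, acc, key
typing: well-typed — term : P
summary: ordered ✗; linear ✗; affine ✗; relevant ✗; unrestricted ✓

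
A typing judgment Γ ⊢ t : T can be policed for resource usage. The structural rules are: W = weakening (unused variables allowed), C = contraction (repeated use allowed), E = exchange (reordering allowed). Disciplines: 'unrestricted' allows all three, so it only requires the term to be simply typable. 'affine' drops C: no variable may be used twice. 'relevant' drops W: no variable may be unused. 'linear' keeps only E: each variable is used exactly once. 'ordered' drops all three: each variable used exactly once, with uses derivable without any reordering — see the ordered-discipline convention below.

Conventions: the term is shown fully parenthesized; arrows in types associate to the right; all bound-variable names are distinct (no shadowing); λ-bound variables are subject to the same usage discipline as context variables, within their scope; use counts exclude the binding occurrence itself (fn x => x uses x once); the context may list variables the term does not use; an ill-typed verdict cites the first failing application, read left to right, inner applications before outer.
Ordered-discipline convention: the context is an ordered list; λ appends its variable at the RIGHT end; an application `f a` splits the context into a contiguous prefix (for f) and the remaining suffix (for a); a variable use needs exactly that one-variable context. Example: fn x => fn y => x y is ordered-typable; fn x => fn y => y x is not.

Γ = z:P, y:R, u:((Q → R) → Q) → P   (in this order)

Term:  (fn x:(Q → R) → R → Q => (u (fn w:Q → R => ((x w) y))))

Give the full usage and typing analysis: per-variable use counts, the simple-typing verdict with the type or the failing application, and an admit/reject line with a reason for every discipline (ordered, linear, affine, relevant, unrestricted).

use counts: z=0; y=1; u=1; x [bound]=1; w [bound]=1
use order (left to right): u, x, w, y
typing: well-typed — term : ((Q → R) → R → Q) → P
ordered ✗ (needs weakening: z unused)
linear ✗ (needs weakening: z unused)
affine ✓ (at most one use each (z, y, u, x, w))
relevant ✗ (needs weakening: z unused)
unrestricted ✓ (simply typable at ((Q → R) → R → Q) → P; W, C, E all held)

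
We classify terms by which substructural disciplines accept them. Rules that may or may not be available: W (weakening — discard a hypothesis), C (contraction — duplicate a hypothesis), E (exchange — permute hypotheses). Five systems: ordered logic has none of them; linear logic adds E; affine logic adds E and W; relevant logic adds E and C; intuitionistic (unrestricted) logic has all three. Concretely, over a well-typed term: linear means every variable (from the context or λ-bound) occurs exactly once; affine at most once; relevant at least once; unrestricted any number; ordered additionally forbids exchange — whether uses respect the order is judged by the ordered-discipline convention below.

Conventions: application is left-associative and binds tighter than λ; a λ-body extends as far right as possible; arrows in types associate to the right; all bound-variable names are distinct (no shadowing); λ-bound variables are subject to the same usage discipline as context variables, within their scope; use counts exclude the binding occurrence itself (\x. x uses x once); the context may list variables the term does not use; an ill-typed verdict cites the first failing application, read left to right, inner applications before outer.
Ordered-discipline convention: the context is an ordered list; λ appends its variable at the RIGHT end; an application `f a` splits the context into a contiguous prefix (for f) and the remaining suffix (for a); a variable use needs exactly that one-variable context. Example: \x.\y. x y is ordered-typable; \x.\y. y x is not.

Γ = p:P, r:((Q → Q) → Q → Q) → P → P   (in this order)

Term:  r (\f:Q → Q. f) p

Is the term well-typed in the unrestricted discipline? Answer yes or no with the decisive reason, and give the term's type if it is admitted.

yes — simply typable at P; W, C, E all held; term : P
use counts: p: 1, r: 1, f (bound): 1
order of uses: r, f, p
typing: well-typed — term : P
across the five disciplines: ordered ✗ · linear ✓ · affine ✓ · relevant ✓ · unrestricted ✓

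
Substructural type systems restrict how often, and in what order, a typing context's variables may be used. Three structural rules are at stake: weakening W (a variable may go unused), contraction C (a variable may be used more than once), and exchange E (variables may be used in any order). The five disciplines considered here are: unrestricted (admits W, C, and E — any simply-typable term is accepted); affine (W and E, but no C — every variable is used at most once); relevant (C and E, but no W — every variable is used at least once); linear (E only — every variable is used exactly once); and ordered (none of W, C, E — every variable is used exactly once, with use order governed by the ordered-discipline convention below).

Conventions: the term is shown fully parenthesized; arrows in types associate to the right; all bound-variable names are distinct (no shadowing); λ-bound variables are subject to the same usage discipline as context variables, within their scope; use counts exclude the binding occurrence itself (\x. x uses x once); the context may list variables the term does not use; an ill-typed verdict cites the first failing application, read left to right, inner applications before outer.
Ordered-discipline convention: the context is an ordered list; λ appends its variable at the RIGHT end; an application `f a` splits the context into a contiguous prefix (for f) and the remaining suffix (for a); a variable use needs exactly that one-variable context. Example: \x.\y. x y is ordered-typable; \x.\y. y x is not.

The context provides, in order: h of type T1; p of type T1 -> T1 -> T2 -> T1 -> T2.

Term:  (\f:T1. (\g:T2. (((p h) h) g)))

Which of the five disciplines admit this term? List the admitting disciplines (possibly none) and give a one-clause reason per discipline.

admitted in: unrestricted
use counts: h: 2×, p: 1×, f [bound]: 0×, g [bound]: 1×
left-to-right use order: p, h, h, g
typing: well-typed at T1 -> T2 -> T1 -> T2
ordered: ✗ — uses contraction: h ×2; needs weakening: f unused
linear: ✗ — uses contraction: h ×2; needs weakening: f unused
affine: ✗ — uses contraction: h ×2
relevant: ✗ — needs weakening: f unused
unrestricted: ✓ — well-typed at T1 -> T2 -> T1 -> T2; no restrictions here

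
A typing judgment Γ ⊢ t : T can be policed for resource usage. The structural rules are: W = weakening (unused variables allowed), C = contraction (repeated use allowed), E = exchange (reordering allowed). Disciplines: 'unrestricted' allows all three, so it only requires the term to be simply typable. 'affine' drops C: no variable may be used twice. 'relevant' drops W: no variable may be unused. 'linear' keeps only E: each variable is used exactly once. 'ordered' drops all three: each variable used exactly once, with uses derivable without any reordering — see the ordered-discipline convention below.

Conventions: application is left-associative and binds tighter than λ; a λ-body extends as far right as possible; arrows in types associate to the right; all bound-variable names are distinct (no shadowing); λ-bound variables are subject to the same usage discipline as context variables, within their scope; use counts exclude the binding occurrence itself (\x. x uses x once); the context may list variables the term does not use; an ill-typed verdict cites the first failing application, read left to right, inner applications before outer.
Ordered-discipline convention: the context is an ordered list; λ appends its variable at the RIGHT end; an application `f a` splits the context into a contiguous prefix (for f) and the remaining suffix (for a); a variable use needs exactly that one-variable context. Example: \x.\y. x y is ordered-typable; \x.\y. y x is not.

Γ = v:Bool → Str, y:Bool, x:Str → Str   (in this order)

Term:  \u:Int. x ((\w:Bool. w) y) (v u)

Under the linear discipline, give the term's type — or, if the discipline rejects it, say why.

not well-typed under linear — the type mismatch rejects it
variable uses: v ×1, y ×1, x ×1, u (bound) ×1, w (bound) ×1
uses in reading order: x, w, y, v, u
typing: ill-typed: an argument Bool mismatches the expected Str
per-discipline verdicts: ordered ✗, linear ✗, affine ✗, relevant ✗, unrestricted ✗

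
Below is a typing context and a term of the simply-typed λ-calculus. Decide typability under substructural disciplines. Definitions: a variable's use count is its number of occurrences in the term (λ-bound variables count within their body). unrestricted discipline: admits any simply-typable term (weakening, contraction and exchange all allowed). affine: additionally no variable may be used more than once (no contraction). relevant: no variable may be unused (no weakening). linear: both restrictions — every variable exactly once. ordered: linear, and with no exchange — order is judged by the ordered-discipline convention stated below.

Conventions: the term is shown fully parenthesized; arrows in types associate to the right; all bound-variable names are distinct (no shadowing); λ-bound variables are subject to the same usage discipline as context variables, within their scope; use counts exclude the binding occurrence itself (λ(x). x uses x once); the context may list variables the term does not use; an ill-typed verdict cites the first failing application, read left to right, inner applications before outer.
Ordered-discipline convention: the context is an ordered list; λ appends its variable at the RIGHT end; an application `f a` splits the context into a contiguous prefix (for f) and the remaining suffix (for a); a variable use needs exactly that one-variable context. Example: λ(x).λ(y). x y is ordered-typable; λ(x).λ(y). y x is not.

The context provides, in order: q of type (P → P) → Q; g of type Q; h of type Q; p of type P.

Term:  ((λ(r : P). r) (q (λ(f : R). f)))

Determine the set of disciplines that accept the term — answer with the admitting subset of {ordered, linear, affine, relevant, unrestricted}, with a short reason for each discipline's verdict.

admitting disciplines: none
counts: q: 1; g: 0; h: 0; p: 0; r (bound): 1; f (bound): 1
order of uses: r, q, f
typing: ill-typed: an application expects P → P but receives R → R
ordered: ✗ — fails simple typing
linear: ✗ — a type mismatch blocks all five
affine: ✗ — the type mismatch rejects it
relevant: ✗ — not simply typable
unrestricted: ✗ — fails simple typing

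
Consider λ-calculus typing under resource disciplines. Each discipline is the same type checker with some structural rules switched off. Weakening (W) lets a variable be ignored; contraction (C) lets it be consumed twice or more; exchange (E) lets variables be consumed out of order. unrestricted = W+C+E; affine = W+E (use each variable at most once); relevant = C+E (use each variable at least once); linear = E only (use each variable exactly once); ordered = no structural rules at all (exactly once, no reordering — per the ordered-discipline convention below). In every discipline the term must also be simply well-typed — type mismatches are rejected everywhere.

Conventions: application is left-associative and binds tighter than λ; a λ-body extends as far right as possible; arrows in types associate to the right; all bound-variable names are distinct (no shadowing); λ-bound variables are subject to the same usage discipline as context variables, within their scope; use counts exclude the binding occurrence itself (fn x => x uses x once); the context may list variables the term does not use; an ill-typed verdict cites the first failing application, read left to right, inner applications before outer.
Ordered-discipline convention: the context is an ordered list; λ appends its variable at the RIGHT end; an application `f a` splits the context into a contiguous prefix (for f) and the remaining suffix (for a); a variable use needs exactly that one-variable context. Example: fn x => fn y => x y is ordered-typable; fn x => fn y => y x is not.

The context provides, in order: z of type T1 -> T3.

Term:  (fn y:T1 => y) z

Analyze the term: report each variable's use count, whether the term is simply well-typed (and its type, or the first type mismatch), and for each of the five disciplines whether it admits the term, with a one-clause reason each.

use counts: z ×1, y [bound] ×1
order of uses: y, z
typing: ill-typed: an application expects T1 but receives T1 -> T3
ordered: ✗ — fails simple typing
linear: ✗ — a type mismatch blocks all five
affine: ✗ — the type mismatch rejects it
relevant: ✗ — not simply typable
unrestricted: ✗ — fails simple typing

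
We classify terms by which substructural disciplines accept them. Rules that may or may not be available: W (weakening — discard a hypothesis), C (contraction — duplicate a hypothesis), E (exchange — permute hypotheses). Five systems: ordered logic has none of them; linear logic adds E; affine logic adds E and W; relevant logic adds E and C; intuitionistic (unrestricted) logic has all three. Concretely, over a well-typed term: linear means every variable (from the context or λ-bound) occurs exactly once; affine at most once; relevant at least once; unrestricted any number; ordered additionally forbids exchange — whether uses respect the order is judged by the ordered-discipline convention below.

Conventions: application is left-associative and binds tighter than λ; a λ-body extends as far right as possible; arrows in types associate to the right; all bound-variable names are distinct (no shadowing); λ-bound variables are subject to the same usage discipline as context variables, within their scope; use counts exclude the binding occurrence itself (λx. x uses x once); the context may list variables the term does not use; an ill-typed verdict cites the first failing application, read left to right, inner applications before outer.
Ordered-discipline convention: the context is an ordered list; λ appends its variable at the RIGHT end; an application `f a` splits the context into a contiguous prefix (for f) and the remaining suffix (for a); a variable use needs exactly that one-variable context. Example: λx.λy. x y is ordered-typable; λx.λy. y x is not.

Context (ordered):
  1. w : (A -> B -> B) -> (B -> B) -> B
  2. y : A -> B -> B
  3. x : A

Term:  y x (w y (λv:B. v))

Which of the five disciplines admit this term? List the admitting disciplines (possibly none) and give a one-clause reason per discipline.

admitted by: relevant, unrestricted
counts: w: 1×, y: 2×, x: 1×, v [bound]: 1×
order of uses: y, x, w, y, v
typing: well-typed at B
ordered: ✗, uses contraction: y ×2
linear: ✗, uses contraction: y ×2
affine: ✗, uses contraction: y ×2
relevant: ✓, none of w, y, x, v goes unused
unrestricted: ✓, well-typed at B; no restrictions here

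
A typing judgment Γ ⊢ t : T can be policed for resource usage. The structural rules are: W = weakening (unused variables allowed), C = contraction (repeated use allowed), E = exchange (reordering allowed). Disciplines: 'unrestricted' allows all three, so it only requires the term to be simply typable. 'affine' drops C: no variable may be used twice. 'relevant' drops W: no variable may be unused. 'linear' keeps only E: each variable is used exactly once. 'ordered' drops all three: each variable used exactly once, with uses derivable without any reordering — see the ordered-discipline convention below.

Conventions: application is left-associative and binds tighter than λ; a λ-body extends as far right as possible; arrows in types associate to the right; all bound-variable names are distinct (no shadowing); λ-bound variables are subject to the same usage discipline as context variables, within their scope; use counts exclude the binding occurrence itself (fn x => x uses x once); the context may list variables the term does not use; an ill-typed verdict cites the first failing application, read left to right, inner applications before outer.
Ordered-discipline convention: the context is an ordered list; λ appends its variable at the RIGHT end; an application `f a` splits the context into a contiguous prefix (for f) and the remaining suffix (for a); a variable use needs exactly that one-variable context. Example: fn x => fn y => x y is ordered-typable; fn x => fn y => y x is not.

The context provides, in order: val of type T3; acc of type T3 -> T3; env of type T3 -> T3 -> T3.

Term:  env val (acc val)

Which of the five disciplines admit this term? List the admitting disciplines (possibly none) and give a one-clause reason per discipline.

accepted by: relevant, unrestricted
use counts: val: 2; acc: 1; env: 1
left-to-right use order: env, val, acc, val
typing: well-typed — term : T3
ordered: ✗ — uses contraction: val ×2
linear: ✗ — uses contraction: val ×2
affine: ✗ — uses contraction: val ×2
relevant: ✓ — none of val, acc, env goes unused
unrestricted: ✓ — simply typable at T3; W, C, E all held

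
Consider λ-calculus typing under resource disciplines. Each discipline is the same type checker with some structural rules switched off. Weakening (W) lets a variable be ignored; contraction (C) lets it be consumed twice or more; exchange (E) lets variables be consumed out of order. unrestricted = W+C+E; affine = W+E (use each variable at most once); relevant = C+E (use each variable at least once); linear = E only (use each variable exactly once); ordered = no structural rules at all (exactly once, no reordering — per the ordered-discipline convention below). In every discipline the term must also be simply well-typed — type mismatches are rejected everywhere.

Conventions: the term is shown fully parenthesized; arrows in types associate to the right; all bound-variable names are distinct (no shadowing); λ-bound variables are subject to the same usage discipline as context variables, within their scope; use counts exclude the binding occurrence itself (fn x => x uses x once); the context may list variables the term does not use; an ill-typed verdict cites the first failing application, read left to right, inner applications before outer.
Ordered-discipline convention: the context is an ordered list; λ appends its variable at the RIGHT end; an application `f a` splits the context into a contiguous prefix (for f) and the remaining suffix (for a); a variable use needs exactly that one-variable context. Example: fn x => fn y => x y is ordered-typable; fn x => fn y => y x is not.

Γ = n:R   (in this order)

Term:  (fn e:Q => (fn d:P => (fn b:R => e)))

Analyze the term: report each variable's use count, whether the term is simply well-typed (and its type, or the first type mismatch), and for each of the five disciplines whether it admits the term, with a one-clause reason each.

counts: n: 0; e (bound): 1; d (bound): 0; b (bound): 0
use order (left to right): e
typing: well-typed — term : Q -> P -> R -> Q
ordered ✗ (unused: n, d, b — weakening required)
linear ✗ (unused: n, d, b — weakening required)
affine ✓ (n, e, d, b: no repeats, contraction unneeded)
relevant ✗ (unused: n, d, b — weakening required)
unrestricted ✓ (simply typable at Q -> P -> R -> Q; W, C, E all held)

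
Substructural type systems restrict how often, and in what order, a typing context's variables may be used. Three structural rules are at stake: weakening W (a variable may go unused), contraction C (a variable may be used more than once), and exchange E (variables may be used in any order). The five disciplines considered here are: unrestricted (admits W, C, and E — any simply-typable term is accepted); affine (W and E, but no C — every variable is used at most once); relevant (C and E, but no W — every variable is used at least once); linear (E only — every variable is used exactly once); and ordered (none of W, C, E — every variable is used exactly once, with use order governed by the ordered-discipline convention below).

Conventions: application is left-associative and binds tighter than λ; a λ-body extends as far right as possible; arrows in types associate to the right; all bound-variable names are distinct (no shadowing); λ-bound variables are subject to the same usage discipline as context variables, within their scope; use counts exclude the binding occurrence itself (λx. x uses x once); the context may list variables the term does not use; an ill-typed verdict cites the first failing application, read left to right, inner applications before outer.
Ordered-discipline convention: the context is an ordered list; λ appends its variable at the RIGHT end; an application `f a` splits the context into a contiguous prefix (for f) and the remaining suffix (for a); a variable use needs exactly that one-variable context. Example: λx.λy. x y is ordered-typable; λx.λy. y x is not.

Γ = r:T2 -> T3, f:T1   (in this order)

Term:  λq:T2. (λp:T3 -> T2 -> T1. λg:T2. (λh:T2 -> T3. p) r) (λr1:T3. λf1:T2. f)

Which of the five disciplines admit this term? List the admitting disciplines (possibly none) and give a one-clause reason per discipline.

accepted by: affine, unrestricted
usage: r: 1; f: 1; q [bound]: 0; p [bound]: 1; g [bound]: 0; h [bound]: 0; r1 [bound]: 0; f1 [bound]: 0
order of uses: p, r, f
typing: the term checks, with type T2 -> T2 -> T3 -> T2 -> T1
ordered: ✗ — needs weakening: q, g, h, r1, f1 unused
linear: ✗ — needs weakening: q, g, h, r1, f1 unused
affine: ✓ — r, f, q, p, g, h, r1, f1: no repeats, contraction unneeded
relevant: ✗ — needs weakening: q, g, h, r1, f1 unused
unrestricted: ✓ — typability at T2 -> T2 -> T3 -> T2 -> T1 is all that's needed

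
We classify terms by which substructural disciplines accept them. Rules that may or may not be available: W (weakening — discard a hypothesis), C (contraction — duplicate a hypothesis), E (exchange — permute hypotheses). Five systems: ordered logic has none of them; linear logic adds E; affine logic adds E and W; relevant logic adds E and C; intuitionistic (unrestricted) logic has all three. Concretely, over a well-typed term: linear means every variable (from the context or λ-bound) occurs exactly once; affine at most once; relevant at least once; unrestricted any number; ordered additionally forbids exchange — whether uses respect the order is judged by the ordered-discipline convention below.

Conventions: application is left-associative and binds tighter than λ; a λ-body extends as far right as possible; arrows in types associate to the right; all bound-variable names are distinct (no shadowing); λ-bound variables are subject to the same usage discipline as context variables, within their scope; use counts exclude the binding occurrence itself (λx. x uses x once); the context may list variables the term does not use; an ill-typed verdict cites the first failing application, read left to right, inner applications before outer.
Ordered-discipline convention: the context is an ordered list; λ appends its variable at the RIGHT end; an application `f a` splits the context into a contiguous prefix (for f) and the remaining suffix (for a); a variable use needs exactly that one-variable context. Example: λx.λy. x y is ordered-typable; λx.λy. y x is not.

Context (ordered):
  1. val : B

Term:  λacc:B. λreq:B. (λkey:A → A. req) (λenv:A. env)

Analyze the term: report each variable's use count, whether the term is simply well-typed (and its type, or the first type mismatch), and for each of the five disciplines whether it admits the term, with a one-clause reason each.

use counts: val ×0; acc [bound] ×0; req [bound] ×1; key [bound] ×0; env [bound] ×1
left-to-right use order: req, env
typing: ✓ — B → B → B
ordered: ✗, needs weakening: val, acc, key unused
linear: ✗, needs weakening: val, acc, key unused
affine: ✓, no duplicate uses among val, acc, req, key, env
relevant: ✗, needs weakening: val, acc, key unused
unrestricted: ✓, type-checks (B → B → B) and nothing is barred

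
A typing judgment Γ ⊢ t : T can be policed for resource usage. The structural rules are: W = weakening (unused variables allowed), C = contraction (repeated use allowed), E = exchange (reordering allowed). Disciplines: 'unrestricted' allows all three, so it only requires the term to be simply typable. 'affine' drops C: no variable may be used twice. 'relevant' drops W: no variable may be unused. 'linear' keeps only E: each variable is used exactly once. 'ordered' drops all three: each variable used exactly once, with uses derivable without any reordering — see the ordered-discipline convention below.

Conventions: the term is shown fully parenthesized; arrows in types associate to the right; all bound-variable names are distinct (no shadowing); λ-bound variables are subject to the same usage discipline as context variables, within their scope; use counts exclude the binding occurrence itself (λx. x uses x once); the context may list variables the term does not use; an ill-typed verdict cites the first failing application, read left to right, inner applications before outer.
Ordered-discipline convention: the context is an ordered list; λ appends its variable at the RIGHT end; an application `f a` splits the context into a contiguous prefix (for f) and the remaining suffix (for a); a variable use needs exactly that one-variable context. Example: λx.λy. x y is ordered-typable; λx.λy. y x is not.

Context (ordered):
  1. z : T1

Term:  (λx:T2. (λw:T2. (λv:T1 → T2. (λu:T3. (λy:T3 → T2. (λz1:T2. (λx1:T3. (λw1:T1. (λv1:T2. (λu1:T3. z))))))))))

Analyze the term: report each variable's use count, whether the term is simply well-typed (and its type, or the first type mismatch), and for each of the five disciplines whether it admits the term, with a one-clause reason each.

usage: z: 1×; x [bound]: 0×; w [bound]: 0×; v [bound]: 0×; u [bound]: 0×; y [bound]: 0×; z1 [bound]: 0×; x1 [bound]: 0×; w1 [bound]: 0×; v1 [bound]: 0×; u1 [bound]: 0×
uses in reading order: z
typing: the term checks, with type T2 → T2 → (T1 → T2) → T3 → (T3 → T2) → T2 → T3 → T1 → T2 → T3 → T1
ordered: ✗, unused: x, w, v, u, y, z1, x1, w1, v1, u1 — weakening required
linear: ✗, unused: x, w, v, u, y, z1, x1, w1, v1, u1 — weakening required
affine: ✓, at most one use each (z, x, w, v, u, y, z1, x1, w1, v1, u1)
relevant: ✗, unused: x, w, v, u, y, z1, x1, w1, v1, u1 — weakening required
unrestricted: ✓, well-typed at T2 → T2 → (T1 → T2) → T3 → (T3 → T2) → T2 → T3 → T1 → T2 → T3 → T1; no restrictions here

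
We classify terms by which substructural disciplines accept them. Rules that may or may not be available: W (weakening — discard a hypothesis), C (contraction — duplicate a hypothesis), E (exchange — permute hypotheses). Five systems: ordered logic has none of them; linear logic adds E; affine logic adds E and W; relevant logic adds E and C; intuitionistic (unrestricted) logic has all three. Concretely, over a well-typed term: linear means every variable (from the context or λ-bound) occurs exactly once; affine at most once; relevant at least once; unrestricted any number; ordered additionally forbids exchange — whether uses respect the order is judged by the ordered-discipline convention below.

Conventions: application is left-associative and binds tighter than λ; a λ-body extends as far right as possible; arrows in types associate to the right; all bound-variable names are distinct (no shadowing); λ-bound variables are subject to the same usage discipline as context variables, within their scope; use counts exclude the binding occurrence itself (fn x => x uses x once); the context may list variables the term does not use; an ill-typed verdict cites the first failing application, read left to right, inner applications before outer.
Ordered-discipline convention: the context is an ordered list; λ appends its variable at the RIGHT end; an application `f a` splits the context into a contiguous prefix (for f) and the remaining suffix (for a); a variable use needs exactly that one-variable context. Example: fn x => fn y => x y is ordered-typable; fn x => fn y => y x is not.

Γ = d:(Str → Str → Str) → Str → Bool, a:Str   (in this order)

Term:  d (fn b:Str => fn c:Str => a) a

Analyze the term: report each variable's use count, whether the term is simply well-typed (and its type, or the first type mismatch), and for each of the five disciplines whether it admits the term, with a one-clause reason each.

counts: d=1, a=2, b [bound]=0, c [bound]=0
use order (left to right): d, a, a
typing: ✓ — Bool
ordered: ✗, needs contraction — a ×2; b, c never used (weakening)
linear: ✗, needs contraction — a ×2; b, c never used (weakening)
affine: ✗, needs contraction — a ×2
relevant: ✗, b, c never used (weakening)
unrestricted: ✓, well-typed at Bool; no restrictions here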